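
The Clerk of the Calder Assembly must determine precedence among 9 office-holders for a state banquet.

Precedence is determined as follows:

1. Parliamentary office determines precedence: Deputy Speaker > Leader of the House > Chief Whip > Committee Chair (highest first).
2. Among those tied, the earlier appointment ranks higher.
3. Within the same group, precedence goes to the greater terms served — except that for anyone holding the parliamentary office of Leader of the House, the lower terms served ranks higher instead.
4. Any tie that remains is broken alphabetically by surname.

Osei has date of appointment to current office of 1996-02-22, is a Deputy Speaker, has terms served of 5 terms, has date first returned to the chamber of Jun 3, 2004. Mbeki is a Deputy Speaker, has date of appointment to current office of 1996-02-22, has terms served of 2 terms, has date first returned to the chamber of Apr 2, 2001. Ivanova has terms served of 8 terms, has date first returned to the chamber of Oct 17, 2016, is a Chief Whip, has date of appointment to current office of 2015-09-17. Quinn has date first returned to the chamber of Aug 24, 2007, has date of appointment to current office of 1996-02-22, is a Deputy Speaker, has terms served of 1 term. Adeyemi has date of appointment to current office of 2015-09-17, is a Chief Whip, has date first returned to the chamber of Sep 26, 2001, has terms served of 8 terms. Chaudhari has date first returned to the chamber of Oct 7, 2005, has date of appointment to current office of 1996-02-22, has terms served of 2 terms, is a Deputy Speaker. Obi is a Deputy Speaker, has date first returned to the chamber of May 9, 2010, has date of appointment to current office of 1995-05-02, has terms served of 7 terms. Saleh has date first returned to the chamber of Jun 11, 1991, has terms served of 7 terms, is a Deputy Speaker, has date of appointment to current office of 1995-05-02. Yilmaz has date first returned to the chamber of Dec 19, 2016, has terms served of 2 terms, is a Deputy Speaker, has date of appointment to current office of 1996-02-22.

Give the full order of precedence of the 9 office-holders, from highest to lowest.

Obi, Saleh, Osei, Chaudhari, Mbeki, Yilmaz, Quinn, Adeyemi, Ivanova

By parliamentary office: Obi, Saleh, Osei, Chaudhari, Mbeki, Yilmaz and Quinn (Deputy Speaker); then Adeyemi and Ivanova (Chief Whip).
Among Obi, Saleh, Osei, Chaudhari, Mbeki, Yilmaz and Quinn, by date of appointment to current office (earlier first): Obi and Saleh (1995-05-02) before Osei, Chaudhari, Mbeki, Yilmaz and Quinn (1996-02-22).
Obi and Saleh both have terms served 7 terms, so the next rule applies.
Among Obi and Saleh, alphabetically by surname: Obi before Saleh.
Among Osei, Chaudhari, Mbeki, Yilmaz and Quinn, by terms served (higher first): Osei (5 terms) before Chaudhari, Mbeki and Yilmaz (2 terms) before Quinn (1 term).
Among Chaudhari, Mbeki and Yilmaz, alphabetically by surname: Chaudhari before Mbeki before Yilmaz.
Adeyemi and Ivanova both have date of appointment to current office 2015-09-17, so the next rule applies.
Adeyemi and Ivanova both have terms served 8 terms, so the next rule applies.
Among Adeyemi and Ivanova, alphabetically by surname: Adeyemi before Ivanova.
Full order: Obi, Saleh, Osei, Chaudhari, Mbeki, Yilmaz, Quinn, Adeyemi, Ivanova.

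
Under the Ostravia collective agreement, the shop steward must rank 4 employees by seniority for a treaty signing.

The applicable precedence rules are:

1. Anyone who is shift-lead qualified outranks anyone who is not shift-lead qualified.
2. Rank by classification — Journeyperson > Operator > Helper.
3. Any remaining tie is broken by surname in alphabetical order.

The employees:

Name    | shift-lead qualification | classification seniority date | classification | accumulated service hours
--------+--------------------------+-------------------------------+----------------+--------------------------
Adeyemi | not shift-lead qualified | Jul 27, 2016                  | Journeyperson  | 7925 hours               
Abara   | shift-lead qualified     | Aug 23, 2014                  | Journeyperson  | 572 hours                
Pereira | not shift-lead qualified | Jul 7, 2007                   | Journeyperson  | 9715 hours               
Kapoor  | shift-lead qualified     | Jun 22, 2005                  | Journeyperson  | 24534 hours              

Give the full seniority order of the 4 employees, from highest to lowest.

Abara, Kapoor, Adeyemi, Pereira

By the first rule: Abara and Kapoor (both shift-lead qualified); then Adeyemi and Pereira (both not shift-lead qualified).
Abara and Kapoor are each Journeyperson, so the next rule applies.
Among Abara and Kapoor, alphabetically by surname: Abara before Kapoor.
Adeyemi and Pereira are each Journeyperson, so the next rule applies.
Among Adeyemi and Pereira, alphabetically by surname: Adeyemi before Pereira.
Full order: Abara, Kapoor, Adeyemi, Pereira.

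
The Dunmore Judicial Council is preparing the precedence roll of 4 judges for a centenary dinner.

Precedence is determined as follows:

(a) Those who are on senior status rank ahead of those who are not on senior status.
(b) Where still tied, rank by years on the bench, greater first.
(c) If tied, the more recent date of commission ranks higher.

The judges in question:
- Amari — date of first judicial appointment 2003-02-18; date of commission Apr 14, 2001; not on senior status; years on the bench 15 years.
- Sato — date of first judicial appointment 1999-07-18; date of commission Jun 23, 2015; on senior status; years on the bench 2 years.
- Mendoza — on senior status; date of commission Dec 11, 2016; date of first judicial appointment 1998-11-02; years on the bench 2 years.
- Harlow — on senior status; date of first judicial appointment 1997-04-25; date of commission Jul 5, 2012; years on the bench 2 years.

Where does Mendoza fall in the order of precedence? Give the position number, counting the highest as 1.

By the first rule: Mendoza, Sato and Harlow (each on senior status); then Amari (not on senior status).
Mendoza, Sato and Harlow all have years on the bench 2 years, so the next rule applies.
Among Mendoza, Sato and Harlow, by date of commission (later first): Mendoza (Dec 11, 2016) before Sato (Jun 23, 2015) before Harlow (Jul 5, 2012).
Order: Mendoza, Sato, Harlow, Amari. So position 1.

1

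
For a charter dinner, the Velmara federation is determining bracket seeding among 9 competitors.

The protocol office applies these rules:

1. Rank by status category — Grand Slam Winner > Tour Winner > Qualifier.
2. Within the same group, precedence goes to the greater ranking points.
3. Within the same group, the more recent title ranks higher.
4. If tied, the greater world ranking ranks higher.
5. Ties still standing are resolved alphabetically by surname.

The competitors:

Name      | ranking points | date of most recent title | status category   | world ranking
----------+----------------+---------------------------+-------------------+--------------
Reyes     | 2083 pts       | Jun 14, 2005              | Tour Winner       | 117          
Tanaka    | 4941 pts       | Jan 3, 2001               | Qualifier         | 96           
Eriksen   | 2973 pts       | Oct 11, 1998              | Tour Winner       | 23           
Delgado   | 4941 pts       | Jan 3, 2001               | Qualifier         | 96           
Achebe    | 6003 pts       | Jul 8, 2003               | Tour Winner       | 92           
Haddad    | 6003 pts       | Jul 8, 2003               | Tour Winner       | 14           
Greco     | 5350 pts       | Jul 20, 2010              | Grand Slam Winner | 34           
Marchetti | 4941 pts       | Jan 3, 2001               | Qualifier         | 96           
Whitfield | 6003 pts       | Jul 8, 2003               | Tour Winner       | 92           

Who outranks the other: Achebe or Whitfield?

Achebe

By status category: Greco (Grand Slam Winner); then Achebe, Whitfield, Haddad, Eriksen and Reyes (Tour Winner); then Delgado, Marchetti and Tanaka (Qualifier).
Among Achebe, Whitfield, Haddad, Eriksen and Reyes, by ranking points (higher first): Achebe, Whitfield and Haddad (6003 pts) before Eriksen (2973 pts) before Reyes (2083 pts).
Achebe, Whitfield and Haddad all have date of most recent title Jul 8, 2003, so the next rule applies.
Among Achebe, Whitfield and Haddad, by world ranking (higher first): Achebe and Whitfield (92) before Haddad (14).
Among Achebe and Whitfield, alphabetically by surname: Achebe before Whitfield.
Delgado, Marchetti and Tanaka all have ranking points 4941 pts, so the next rule applies.
Delgado, Marchetti and Tanaka all have date of most recent title Jan 3, 2001, so the next rule applies.
Delgado, Marchetti and Tanaka all have world ranking 96, so the next rule applies.
Among Delgado, Marchetti and Tanaka, alphabetically by surname: Delgado before Marchetti before Tanaka.
So Achebe takes precedence.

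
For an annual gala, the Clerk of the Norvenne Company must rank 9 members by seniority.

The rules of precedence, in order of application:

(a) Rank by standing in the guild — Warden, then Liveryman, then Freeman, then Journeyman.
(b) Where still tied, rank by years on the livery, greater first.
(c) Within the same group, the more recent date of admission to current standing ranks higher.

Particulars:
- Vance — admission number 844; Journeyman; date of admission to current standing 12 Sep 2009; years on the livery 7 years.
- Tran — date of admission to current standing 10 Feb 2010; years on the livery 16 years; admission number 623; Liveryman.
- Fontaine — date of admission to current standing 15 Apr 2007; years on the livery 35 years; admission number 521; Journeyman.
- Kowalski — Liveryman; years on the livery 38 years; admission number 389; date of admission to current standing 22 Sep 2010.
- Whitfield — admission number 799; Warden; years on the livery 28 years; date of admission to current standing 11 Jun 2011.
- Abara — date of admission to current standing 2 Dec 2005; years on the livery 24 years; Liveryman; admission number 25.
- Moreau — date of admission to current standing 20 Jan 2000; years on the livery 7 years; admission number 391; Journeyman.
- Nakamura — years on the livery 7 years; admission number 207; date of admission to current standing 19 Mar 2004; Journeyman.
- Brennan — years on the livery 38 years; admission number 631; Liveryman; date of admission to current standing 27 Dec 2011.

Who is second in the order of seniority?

Brennan

By standing in the guild: Whitfield (Warden); then Brennan, Kowalski, Abara and Tran (Liveryman); then Fontaine, Vance, Nakamura and Moreau (Journeyman).
Among Brennan, Kowalski, Abara and Tran, by years on the livery (higher first): Brennan and Kowalski (38 years) before Abara (24 years) before Tran (16 years).
Among Brennan and Kowalski, by date of admission to current standing (later first): Brennan (27 Dec 2011) before Kowalski (22 Sep 2010).
Among Fontaine, Vance, Nakamura and Moreau, by years on the livery (higher first): Fontaine (35 years) before Vance, Nakamura and Moreau (7 years).
Among Vance, Nakamura and Moreau, by date of admission to current standing (later first): Vance (12 Sep 2009) before Nakamura (19 Mar 2004) before Moreau (20 Jan 2000).
Order: Whitfield, Brennan, Kowalski, Abara, Tran, Fontaine, Vance, Nakamura, Moreau.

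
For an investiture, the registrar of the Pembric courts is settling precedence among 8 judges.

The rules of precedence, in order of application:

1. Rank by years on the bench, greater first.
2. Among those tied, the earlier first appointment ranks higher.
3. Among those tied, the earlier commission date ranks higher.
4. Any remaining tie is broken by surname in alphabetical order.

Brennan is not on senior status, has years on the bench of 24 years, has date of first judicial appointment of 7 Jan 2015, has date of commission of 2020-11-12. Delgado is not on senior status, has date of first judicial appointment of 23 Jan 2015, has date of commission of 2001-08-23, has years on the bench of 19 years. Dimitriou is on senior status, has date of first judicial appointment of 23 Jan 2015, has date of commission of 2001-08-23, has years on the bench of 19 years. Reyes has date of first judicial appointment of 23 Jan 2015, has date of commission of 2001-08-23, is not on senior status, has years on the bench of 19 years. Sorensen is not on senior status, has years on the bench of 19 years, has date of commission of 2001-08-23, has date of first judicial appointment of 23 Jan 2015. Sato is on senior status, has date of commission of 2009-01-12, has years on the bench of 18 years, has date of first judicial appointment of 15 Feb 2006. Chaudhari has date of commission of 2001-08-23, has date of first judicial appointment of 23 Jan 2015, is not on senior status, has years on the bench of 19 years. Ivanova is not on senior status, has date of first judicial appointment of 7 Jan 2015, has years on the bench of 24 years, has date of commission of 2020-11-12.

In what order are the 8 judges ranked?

By years on the bench (higher first): Brennan and Ivanova (both 24 years); then Chaudhari, Delgado, Dimitriou, Reyes and Sorensen (each 19 years); then Sato (18 years).
Brennan and Ivanova both have date of first judicial appointment 7 Jan 2015, so the next rule applies.
Brennan and Ivanova both have date of commission 2020-11-12, so the next rule applies.
Among Brennan and Ivanova, alphabetically by surname: Brennan before Ivanova.
Chaudhari, Delgado, Dimitriou, Reyes and Sorensen all have date of first judicial appointment 23 Jan 2015, so the next rule applies.
Chaudhari, Delgado, Dimitriou, Reyes and Sorensen all have date of commission 2001-08-23, so the next rule applies.
Among Chaudhari, Delgado, Dimitriou, Reyes and Sorensen, alphabetically by surname: Chaudhari before Delgado before Dimitriou before Reyes before Sorensen.
Full order: Brennan, Ivanova, Chaudhari, Delgado, Dimitriou, Reyes, Sorensen, Sato.

Brennan, Ivanova, Chaudhari, Delgado, Dimitriou, Reyes, Sorensen, Sato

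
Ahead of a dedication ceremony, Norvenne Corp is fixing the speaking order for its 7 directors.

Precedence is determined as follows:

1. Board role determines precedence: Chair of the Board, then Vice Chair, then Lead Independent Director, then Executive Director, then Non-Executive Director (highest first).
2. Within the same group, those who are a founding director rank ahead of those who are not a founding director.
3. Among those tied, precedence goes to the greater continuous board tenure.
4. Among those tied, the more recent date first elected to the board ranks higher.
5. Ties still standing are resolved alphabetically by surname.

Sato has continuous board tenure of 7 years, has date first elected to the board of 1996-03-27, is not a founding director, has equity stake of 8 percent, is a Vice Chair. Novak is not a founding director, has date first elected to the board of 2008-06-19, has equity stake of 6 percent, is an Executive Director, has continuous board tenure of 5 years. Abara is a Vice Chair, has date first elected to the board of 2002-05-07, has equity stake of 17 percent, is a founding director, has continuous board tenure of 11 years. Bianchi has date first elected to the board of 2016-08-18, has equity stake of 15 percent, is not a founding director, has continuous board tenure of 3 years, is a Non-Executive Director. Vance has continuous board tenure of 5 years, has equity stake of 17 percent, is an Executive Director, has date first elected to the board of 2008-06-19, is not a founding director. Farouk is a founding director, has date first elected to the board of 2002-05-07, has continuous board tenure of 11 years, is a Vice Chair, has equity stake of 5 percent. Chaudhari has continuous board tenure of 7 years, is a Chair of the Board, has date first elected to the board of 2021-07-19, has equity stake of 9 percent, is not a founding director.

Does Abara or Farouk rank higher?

By board role: Chaudhari (Chair of the Board); then Abara, Farouk and Sato (Vice Chair); then Novak and Vance (Executive Director); then Bianchi (Non-Executive Director).
Among Abara, Farouk and Sato, a founding director before not a founding director: Abara and Farouk (a founding director) before Sato (not a founding director).
Abara and Farouk both have continuous board tenure 11 years, so the next rule applies.
Abara and Farouk both have date first elected to the board 2002-05-07, so the next rule applies.
Among Abara and Farouk, alphabetically by surname: Abara before Farouk.
Novak and Vance are each not a founding director, so the next rule applies.
Novak and Vance both have continuous board tenure 5 years, so the next rule applies.
Novak and Vance both have date first elected to the board 2008-06-19, so the next rule applies.
Among Novak and Vance, alphabetically by surname: Novak before Vance.
So Abara takes precedence.

Abara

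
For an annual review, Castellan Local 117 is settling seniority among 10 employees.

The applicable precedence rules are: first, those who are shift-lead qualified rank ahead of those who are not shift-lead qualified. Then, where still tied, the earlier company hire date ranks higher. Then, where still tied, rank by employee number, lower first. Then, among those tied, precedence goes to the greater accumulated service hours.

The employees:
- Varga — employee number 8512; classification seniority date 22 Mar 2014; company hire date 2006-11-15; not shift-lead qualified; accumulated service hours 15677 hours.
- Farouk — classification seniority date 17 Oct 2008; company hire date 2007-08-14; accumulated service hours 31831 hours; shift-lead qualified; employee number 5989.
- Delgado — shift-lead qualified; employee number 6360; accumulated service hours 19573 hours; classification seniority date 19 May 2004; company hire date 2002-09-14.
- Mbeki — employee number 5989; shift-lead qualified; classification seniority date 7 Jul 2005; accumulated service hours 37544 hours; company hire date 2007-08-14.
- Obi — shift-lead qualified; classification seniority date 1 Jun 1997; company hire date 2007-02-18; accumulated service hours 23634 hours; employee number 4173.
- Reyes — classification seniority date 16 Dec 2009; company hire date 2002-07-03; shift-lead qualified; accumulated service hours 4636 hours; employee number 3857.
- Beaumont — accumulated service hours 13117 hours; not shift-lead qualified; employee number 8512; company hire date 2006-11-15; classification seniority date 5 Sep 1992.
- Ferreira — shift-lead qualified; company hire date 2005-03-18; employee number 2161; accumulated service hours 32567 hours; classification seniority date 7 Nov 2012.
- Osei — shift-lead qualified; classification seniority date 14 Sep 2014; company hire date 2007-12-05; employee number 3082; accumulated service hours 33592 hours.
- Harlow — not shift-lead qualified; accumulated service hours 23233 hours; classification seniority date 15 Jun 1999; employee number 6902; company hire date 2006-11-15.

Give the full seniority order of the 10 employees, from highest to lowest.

By the first rule: Reyes, Delgado, Ferreira, Obi, Mbeki, Farouk and Osei (each shift-lead qualified); then Harlow, Varga and Beaumont (each not shift-lead qualified).
Among Reyes, Delgado, Ferreira, Obi, Mbeki, Farouk and Osei, by company hire date (earlier first): Reyes (2002-07-03) before Delgado (2002-09-14) before Ferreira (2005-03-18) before Obi (2007-02-18) before Mbeki and Farouk (2007-08-14) before Osei (2007-12-05).
Mbeki and Farouk both have employee number 5989, so the next rule applies.
Among Mbeki and Farouk, by accumulated service hours (higher first): Mbeki (37544 hours) before Farouk (31831 hours).
Harlow, Varga and Beaumont all have company hire date 2006-11-15, so the next rule applies.
Among Harlow, Varga and Beaumont, by employee number (lower first): Harlow (6902) before Varga and Beaumont (8512).
Among Varga and Beaumont, by accumulated service hours (higher first): Varga (15677 hours) before Beaumont (13117 hours).
Full order: Reyes, Delgado, Ferreira, Obi, Mbeki, Farouk, Osei, Harlow, Varga, Beaumont.

Reyes, Delgado, Ferreira, Obi, Mbeki, Farouk, Osei, Harlow, Varga, Beaumont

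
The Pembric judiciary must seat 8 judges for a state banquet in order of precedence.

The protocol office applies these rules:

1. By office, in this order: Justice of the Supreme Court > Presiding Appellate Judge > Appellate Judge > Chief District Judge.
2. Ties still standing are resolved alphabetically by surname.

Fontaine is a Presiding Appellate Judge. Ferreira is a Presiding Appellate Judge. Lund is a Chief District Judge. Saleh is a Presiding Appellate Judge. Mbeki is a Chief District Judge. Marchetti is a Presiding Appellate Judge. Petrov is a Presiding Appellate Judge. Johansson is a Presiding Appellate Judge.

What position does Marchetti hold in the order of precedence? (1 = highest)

By office: Ferreira, Fontaine, Johansson, Marchetti, Petrov and Saleh (Presiding Appellate Judge); then Lund and Mbeki (Chief District Judge).
Among Ferreira, Fontaine, Johansson, Marchetti, Petrov and Saleh, alphabetically by surname: Ferreira before Fontaine before Johansson before Marchetti before Petrov before Saleh.
Among Lund and Mbeki, alphabetically by surname: Lund before Mbeki.
Order: Ferreira, Fontaine, Johansson, Marchetti, Petrov, Saleh, Lund, Mbeki. So position 4.

4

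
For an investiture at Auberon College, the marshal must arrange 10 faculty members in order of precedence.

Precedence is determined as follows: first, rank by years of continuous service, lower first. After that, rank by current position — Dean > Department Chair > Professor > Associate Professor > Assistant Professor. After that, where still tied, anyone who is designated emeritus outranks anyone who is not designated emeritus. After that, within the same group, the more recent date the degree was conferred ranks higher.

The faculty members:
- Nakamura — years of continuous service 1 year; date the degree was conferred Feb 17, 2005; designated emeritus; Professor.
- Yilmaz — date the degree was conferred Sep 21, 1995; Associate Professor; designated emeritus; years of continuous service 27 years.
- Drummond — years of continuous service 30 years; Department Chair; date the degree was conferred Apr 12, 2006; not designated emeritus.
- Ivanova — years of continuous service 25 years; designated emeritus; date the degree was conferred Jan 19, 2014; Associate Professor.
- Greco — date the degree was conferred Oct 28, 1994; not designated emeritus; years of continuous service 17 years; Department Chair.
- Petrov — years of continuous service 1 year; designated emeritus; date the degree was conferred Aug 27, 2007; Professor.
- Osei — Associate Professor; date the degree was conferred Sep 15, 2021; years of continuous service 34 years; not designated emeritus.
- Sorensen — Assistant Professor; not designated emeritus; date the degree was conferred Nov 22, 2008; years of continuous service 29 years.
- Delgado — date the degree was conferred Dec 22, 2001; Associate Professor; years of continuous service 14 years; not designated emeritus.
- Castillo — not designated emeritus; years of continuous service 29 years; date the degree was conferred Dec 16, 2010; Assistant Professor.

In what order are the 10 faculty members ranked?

By years of continuous service (lower first): Petrov and Nakamura (both 1 year); then Delgado (14 years); then Greco (17 years); then Ivanova (25 years); then Yilmaz (27 years); then Castillo and Sorensen (both 29 years); then Drummond (30 years); then Osei (34 years).
Petrov and Nakamura are each Professor, so the next rule applies.
Petrov and Nakamura are each designated emeritus, so the next rule applies.
Among Petrov and Nakamura, by date the degree was conferred (later first): Petrov (Aug 27, 2007) before Nakamura (Feb 17, 2005).
Castillo and Sorensen are each Assistant Professor, so the next rule applies.
Castillo and Sorensen are each not designated emeritus, so the next rule applies.
Among Castillo and Sorensen, by date the degree was conferred (later first): Castillo (Dec 16, 2010) before Sorensen (Nov 22, 2008).
Full order: Petrov, Nakamura, Delgado, Greco, Ivanova, Yilmaz, Castillo, Sorensen, Drummond, Osei.

Petrov, Nakamura, Delgado, Greco, Ivanova, Yilmaz, Castillo, Sorensen, Drummond, Osei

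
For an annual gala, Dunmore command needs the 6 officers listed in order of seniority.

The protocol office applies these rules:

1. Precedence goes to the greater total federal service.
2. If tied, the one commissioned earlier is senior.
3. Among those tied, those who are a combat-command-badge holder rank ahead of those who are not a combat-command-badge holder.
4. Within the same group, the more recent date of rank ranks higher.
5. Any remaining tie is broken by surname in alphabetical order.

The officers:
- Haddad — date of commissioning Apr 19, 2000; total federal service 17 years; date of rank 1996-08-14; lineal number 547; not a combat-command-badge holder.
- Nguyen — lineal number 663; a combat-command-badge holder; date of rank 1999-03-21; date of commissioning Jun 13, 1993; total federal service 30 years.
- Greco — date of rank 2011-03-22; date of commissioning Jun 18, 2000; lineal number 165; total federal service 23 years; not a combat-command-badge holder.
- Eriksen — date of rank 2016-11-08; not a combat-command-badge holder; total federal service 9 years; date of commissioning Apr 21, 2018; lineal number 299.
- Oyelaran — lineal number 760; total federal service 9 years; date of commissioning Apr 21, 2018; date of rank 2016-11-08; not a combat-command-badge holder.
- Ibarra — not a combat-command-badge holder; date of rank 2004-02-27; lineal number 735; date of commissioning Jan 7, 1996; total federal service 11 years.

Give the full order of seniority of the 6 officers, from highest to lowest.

By total federal service (higher first): Nguyen (30 years); then Greco (23 years); then Haddad (17 years); then Ibarra (11 years); then Eriksen and Oyelaran (both 9 years).
Eriksen and Oyelaran both have date of commissioning Apr 21, 2018, so the next rule applies.
Eriksen and Oyelaran are each not a combat-command-badge holder, so the next rule applies.
Eriksen and Oyelaran both have date of rank 2016-11-08, so the next rule applies.
Among Eriksen and Oyelaran, alphabetically by surname: Eriksen before Oyelaran.
Full order: Nguyen, Greco, Haddad, Ibarra, Eriksen, Oyelaran.

Nguyen, Greco, Haddad, Ibarra, Eriksen, Oyelaran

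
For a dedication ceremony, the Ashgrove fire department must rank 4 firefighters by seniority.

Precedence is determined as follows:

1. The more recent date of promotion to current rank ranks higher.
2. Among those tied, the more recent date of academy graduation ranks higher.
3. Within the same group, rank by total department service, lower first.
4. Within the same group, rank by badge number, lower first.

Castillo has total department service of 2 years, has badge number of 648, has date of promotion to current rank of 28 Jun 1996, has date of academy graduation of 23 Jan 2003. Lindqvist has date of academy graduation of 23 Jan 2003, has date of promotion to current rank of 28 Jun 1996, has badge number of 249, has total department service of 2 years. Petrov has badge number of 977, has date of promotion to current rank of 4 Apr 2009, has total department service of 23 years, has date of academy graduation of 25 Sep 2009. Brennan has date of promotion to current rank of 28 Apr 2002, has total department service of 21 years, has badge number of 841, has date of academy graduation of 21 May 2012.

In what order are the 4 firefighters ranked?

By date of promotion to current rank (later first): Petrov (4 Apr 2009); then Brennan (28 Apr 2002); then Lindqvist and Castillo (both 28 Jun 1996).
Lindqvist and Castillo both have date of academy graduation 23 Jan 2003, so the next rule applies.
Lindqvist and Castillo both have total department service 2 years, so the next rule applies.
Among Lindqvist and Castillo, by badge number (lower first): Lindqvist (249) before Castillo (648).
Full order: Petrov, Brennan, Lindqvist, Castillo.

Petrov, Brennan, Lindqvist, Castillo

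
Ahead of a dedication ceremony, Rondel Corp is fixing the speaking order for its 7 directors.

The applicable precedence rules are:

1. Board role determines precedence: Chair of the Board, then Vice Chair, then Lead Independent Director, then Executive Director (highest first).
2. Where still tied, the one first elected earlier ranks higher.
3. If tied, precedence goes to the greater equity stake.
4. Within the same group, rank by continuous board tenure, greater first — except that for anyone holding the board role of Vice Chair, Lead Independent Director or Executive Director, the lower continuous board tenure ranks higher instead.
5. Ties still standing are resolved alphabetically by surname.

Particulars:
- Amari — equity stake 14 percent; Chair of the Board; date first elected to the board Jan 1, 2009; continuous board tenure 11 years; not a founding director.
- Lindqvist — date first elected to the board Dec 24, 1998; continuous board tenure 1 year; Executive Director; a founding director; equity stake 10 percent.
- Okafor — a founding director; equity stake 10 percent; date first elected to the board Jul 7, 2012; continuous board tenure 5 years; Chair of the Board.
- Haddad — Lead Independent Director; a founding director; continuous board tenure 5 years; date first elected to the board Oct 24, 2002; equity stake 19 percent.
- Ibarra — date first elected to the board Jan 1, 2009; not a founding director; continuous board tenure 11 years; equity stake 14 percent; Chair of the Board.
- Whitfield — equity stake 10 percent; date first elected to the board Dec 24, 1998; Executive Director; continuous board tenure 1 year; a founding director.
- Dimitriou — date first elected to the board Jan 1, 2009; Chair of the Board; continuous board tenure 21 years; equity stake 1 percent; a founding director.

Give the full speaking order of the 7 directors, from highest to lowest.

Amari, Ibarra, Dimitriou, Okafor, Haddad, Lindqvist, Whitfield

By board role: Amari, Ibarra, Dimitriou and Okafor (Chair of the Board); then Haddad (Lead Independent Director); then Lindqvist and Whitfield (Executive Director).
Among Amari, Ibarra, Dimitriou and Okafor, by date first elected to the board (earlier first): Amari, Ibarra and Dimitriou (Jan 1, 2009) before Okafor (Jul 7, 2012).
Among Amari, Ibarra and Dimitriou, by equity stake (higher first): Amari and Ibarra (14 percent) before Dimitriou (1 percent).
Amari and Ibarra both have continuous board tenure 11 years, so the next rule applies.
Among Amari and Ibarra, alphabetically by surname: Amari before Ibarra.
Lindqvist and Whitfield both have date first elected to the board Dec 24, 1998, so the next rule applies.
Lindqvist and Whitfield both have equity stake 10 percent, so the next rule applies.
Lindqvist and Whitfield both have continuous board tenure 1 year, so the next rule applies.
Among Lindqvist and Whitfield, alphabetically by surname: Lindqvist before Whitfield.
Full order: Amari, Ibarra, Dimitriou, Okafor, Haddad, Lindqvist, Whitfield.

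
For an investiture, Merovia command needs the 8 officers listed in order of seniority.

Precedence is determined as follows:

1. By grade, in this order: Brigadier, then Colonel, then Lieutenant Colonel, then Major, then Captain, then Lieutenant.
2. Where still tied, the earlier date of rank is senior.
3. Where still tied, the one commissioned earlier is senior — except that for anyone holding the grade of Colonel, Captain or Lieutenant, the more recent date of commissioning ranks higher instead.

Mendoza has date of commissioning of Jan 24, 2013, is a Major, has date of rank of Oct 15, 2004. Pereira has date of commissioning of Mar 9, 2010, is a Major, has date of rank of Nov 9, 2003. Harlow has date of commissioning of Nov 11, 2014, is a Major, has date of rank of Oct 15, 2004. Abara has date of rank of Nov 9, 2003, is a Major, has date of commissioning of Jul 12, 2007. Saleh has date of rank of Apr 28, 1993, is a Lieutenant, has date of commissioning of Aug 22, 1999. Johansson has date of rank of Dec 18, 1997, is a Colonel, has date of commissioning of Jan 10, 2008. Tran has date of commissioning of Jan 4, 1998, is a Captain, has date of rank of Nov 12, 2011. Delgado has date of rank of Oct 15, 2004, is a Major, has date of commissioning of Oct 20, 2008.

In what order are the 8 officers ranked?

By grade: Johansson (Colonel); then Abara, Pereira, Delgado, Mendoza and Harlow (Major); then Tran (Captain); then Saleh (Lieutenant).
Among Abara, Pereira, Delgado, Mendoza and Harlow, by date of rank (earlier first): Abara and Pereira (Nov 9, 2003) before Delgado, Mendoza and Harlow (Oct 15, 2004).
Among Abara and Pereira, by date of commissioning (earlier first): Abara (Jul 12, 2007) before Pereira (Mar 9, 2010).
Among Delgado, Mendoza and Harlow, by date of commissioning (earlier first): Delgado (Oct 20, 2008) before Mendoza (Jan 24, 2013) before Harlow (Nov 11, 2014).
Full order: Johansson, Abara, Pereira, Delgado, Mendoza, Harlow, Tran, Saleh.

Johansson, Abara, Pereira, Delgado, Mendoza, Harlow, Tran, Saleh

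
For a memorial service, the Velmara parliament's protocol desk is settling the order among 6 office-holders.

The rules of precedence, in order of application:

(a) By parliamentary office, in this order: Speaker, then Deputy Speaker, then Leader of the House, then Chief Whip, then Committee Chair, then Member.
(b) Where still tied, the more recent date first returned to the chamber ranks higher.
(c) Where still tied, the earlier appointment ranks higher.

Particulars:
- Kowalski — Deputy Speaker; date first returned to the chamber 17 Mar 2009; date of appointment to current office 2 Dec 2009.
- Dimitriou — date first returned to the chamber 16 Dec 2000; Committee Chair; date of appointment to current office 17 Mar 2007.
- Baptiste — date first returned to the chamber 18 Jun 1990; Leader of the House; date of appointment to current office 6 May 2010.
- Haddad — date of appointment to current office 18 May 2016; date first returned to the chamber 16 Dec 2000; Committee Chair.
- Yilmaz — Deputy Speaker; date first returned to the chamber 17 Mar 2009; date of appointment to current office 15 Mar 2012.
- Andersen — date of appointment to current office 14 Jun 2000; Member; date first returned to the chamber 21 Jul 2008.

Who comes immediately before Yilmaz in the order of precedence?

By parliamentary office: Kowalski and Yilmaz (Deputy Speaker); then Baptiste (Leader of the House); then Dimitriou and Haddad (Committee Chair); then Andersen (Member).
Kowalski and Yilmaz both have date first returned to the chamber 17 Mar 2009, so the next rule applies.
Among Kowalski and Yilmaz, by date of appointment to current office (earlier first): Kowalski (2 Dec 2009) before Yilmaz (15 Mar 2012).
Dimitriou and Haddad both have date first returned to the chamber 16 Dec 2000, so the next rule applies.
Among Dimitriou and Haddad, by date of appointment to current office (earlier first): Dimitriou (17 Mar 2007) before Haddad (18 May 2016).
Order: Kowalski, Yilmaz, Baptiste, Dimitriou, Haddad, Andersen.

Kowalski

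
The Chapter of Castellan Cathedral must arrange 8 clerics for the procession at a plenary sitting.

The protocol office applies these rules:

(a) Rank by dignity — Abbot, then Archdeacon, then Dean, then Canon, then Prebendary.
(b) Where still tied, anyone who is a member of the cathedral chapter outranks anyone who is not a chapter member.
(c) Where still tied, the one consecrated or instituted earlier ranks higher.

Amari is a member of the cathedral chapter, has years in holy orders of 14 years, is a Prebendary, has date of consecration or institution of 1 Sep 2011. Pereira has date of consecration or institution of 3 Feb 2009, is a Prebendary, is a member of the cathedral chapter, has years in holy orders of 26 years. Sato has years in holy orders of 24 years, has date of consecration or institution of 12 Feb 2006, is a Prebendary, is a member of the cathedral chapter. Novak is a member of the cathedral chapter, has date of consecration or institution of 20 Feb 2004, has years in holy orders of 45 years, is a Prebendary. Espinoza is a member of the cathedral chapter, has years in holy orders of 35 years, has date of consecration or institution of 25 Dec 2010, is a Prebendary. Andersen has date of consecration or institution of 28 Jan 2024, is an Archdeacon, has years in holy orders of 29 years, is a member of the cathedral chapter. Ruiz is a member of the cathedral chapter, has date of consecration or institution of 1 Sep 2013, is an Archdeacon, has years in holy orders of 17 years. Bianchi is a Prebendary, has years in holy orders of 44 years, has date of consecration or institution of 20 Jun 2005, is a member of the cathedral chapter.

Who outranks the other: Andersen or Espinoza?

Andersen

By dignity: Ruiz and Andersen (Archdeacon); then Novak, Bianchi, Sato, Pereira, Espinoza and Amari (Prebendary).
Ruiz and Andersen are each a member of the cathedral chapter, so the next rule applies.
Among Ruiz and Andersen, by date of consecration or institution (earlier first): Ruiz (1 Sep 2013) before Andersen (28 Jan 2024).
Novak, Bianchi, Sato, Pereira, Espinoza and Amari are each a member of the cathedral chapter, so the next rule applies.
Among Novak, Bianchi, Sato, Pereira, Espinoza and Amari, by date of consecration or institution (earlier first): Novak (20 Feb 2004) before Bianchi (20 Jun 2005) before Sato (12 Feb 2006) before Pereira (3 Feb 2009) before Espinoza (25 Dec 2010) before Amari (1 Sep 2011).
So Andersen takes precedence.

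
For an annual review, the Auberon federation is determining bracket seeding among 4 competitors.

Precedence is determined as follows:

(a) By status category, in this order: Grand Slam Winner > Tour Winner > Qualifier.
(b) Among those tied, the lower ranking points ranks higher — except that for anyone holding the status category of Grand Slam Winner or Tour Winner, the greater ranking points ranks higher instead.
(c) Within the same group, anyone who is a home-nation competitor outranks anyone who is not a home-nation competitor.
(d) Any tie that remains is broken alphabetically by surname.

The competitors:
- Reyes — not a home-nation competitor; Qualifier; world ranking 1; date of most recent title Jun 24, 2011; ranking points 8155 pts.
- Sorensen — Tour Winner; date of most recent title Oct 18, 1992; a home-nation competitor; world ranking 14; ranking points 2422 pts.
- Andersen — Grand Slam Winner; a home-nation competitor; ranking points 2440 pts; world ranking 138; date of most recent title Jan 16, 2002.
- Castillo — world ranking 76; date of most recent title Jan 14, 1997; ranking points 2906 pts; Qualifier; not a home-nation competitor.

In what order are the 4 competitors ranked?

By status category: Andersen (Grand Slam Winner); then Sorensen (Tour Winner); then Castillo and Reyes (Qualifier).
Among Castillo and Reyes, by ranking points (lower first): Castillo (2906 pts) before Reyes (8155 pts).
Full order: Andersen, Sorensen, Castillo, Reyes.

Andersen, Sorensen, Castillo, Reyes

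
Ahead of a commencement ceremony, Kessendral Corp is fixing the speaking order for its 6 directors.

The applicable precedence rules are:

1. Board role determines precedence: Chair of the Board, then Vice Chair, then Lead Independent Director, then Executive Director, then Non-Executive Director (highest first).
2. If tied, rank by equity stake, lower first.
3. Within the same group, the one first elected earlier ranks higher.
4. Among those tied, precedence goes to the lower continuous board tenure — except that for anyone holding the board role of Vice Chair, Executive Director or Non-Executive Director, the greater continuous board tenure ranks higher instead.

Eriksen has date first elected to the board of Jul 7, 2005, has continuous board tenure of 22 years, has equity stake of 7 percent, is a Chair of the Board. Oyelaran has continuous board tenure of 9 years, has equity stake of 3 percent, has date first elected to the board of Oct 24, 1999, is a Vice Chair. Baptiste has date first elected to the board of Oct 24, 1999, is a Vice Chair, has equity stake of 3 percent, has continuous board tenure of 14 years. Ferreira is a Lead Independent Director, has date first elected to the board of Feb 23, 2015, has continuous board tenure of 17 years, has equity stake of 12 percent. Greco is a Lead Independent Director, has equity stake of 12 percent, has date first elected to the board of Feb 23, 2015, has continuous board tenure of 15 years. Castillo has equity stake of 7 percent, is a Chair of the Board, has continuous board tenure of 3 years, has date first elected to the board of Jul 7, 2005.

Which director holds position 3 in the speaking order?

Baptiste

By board role: Castillo and Eriksen (Chair of the Board); then Baptiste and Oyelaran (Vice Chair); then Greco and Ferreira (Lead Independent Director).
Castillo and Eriksen both have equity stake 7 percent, so the next rule applies.
Castillo and Eriksen both have date first elected to the board Jul 7, 2005, so the next rule applies.
Among Castillo and Eriksen, by continuous board tenure (lower first): Castillo (3 years) before Eriksen (22 years).
Baptiste and Oyelaran both have equity stake 3 percent, so the next rule applies.
Baptiste and Oyelaran both have date first elected to the board Oct 24, 1999, so the next rule applies.
Among Baptiste and Oyelaran, by continuous board tenure (higher first) (reversed rule for this group): Baptiste (14 years) before Oyelaran (9 years).
Greco and Ferreira both have equity stake 12 percent, so the next rule applies.
Greco and Ferreira both have date first elected to the board Feb 23, 2015, so the next rule applies.
Among Greco and Ferreira, by continuous board tenure (lower first): Greco (15 years) before Ferreira (17 years).
Order: Castillo, Eriksen, Baptiste, Oyelaran, Greco, Ferreira.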